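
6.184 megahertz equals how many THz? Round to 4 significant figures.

1 MHz = 1.00000e-6 THz.
Then 6.184 × 1.00000e-6 ≈ 6.184e-6 THz.

6.184e-6 terahertz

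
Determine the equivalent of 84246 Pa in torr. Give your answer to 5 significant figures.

631.90 torr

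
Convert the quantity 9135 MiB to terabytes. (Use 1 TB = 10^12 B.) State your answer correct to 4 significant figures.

1 MiB = 1.04858e-6 terabytes.
Thus 9135 × 1.04858e-6 ≈ 0.009579 TB.

0.009579 TB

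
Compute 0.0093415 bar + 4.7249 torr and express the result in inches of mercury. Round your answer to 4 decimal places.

0.4619 inHg

0.0093415 bar = 0.275854 inHg and 4.7249 torr = 0.186020 inHg.
0.275854 + 0.186020 ≈ 0.4619 inHg.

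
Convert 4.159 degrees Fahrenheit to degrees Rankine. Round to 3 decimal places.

463.829 °R

°R = °F + 459.67.
Applying the formula gives 463.829 °R.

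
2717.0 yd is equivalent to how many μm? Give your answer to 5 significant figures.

2.4844e+9 micrometers

1 yd = 914400 μm.
Thus 2717.0 × 914400 ≈ 2.4844e+9 μm.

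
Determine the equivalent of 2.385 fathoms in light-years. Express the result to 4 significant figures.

4.610e-16 ly

1 fathom = 1.93304e-16 ly.
Then 2.385 × 1.93304e-16 ≈ 4.610e-16 ly.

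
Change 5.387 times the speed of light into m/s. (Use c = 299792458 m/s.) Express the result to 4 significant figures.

1.615 × 10^9 m/s

1 c = 2.99792 × 10^8 meters per second.
Then 5.387 × 2.99792 × 10^8 ≈ 1.615 × 10^9 m/s.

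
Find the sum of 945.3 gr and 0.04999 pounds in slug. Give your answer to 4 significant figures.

945.3 gr = 0.00419726 slug and 0.04999 lb = 0.00155374 slug.
0.00419726 + 0.00155374 ≈ 0.005751 slug.

0.005751 slug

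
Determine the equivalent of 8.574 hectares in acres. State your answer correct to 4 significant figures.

1 hectare = 2.47105 acre.
8.574 × 2.47105 ≈ 21.19 acre.

21.19 acres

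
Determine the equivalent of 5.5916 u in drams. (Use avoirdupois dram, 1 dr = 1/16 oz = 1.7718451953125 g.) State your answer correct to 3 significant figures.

5.24 × 10^-24 drams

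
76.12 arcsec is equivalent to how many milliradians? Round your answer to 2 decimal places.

1 arcsecond = 0.00484814 mrad.
76.12 × 0.00484814 ≈ 0.37 mrad.

0.37 mrad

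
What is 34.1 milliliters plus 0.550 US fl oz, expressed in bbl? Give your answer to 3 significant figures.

34.1 mL = 0.000214483 bbl and 0.550 US fl oz = 0.000102307 bbl.
0.000214483 + 0.000102307 ≈ 0.000317 bbl.

0.000317 bbl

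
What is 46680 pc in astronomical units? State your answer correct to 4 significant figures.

9.628 × 10^9 au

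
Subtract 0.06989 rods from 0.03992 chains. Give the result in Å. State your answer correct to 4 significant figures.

4.516 × 10^9 angstroms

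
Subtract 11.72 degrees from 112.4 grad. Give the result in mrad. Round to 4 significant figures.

1561 milliradians

112.4 grad = 1765.58 mrad and 11.72 ° = 204.553 mrad.
1765.58 − 204.553 ≈ 1561 mrad.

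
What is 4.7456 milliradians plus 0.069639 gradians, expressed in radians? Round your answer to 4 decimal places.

4.7456 mrad = 0.00474560 rad and 0.069639 grad = 0.00109389 rad.
0.00474560 + 0.00109389 ≈ 0.0058 rad.

0.0058 radians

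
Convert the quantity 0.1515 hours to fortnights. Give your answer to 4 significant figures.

0.0004509 fortnight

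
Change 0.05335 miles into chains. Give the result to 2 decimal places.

1 mile = 80.0000 chains.
Then 0.05335 × 80.0000 ≈ 4.27 chain.

4.27 chains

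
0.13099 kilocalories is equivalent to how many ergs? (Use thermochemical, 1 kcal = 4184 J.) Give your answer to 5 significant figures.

5.4806 × 10^9 ergs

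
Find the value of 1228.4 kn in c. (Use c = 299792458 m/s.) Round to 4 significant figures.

1 knot = 1.71600 × 10^-9 times the speed of light.
Then 1228.4 × 1.71600 × 10^-9 ≈ 2.108 × 10^-6 c.

2.108 × 10^-6 c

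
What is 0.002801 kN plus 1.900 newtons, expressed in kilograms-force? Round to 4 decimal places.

0.4794 kilograms-force

0.002801 kN = 0.285623 kgf and 1.900 N = 0.193746 kgf.
0.285623 + 0.193746 ≈ 0.4794 kgf.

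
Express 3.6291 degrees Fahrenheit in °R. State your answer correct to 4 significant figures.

463.3 °R

°R = °F + 459.67.
Applying the formula gives 463.3 °R.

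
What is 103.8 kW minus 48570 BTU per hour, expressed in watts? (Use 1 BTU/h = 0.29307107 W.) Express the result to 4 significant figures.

89570 W

103.8 kW = 103800 W and 48570 BTU/h = 14234.5 W.
103800 − 14234.5 ≈ 89570 W.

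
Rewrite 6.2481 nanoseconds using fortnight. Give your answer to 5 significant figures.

1 nanosecond = 8.26720e-16 fortnights.
6.2481 × 8.26720e-16 ≈ 5.1654e-15 fortnight.

5.1654e-15 fortnights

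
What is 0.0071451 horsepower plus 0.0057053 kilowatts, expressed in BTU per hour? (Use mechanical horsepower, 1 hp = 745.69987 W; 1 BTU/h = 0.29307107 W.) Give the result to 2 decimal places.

37.65 BTU per hour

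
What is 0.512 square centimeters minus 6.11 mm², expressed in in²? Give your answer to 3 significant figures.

0.0699 in²

0.512 cm² = 0.0793602 in² and 6.11 mm² = 0.00947052 in².
0.0793602 − 0.00947052 ≈ 0.0699 in².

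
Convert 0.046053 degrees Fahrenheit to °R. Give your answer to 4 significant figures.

°R = °F + 459.67.
Applying the formula gives 459.7 °R.

459.7 °R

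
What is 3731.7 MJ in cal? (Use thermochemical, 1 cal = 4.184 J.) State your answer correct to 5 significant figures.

1 MJ = 239006 calories.
Then 3731.7 × 239006 ≈ 8.9190 × 10^8 cal.

8.9190 × 10^8 calories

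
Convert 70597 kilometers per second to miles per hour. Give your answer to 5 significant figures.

1 km/s = 2236.94 miles per hour.
70597 × 2236.94 ≈ 1.5792e+8 mph.

1.5792e+8 mph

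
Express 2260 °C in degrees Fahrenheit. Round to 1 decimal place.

4100.0 degrees Fahrenheit

°C = (°F − 32) × 5/9.
Applying the formula gives 4100.0 °F.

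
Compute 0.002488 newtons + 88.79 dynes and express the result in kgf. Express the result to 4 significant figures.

0.0003442 kgf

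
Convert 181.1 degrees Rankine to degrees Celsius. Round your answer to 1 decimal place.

-172.5 °C

°R = (°C + 273.15) × 9/5.
Applying the formula gives -172.5 °C.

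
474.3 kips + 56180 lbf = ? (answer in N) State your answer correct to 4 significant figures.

474.3 kip = 2.10979e+6 N and 56180 lbf = 249901 N.
2.10979e+6 + 249901 ≈ 2.360e+6 N.

2.360e+6 newtons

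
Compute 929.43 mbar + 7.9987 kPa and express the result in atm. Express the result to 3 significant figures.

0.996 atm

929.43 mbar = 0.917276 atm and 7.9987 kPa = 0.0789410 atm.
0.917276 + 0.0789410 ≈ 0.996 atm.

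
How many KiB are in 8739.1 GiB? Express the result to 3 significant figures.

9.16e+9 KiB

1 GiB = 1.04858e+6 KiB.
8739.1 × 1.04858e+6 ≈ 9.16e+9 KiB.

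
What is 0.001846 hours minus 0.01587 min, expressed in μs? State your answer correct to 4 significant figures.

5.693e+6 μs

0.001846 h = 6.64560e+6 μs and 0.01587 min = 952200 μs.
6.64560e+6 − 952200 ≈ 5.693e+6 μs.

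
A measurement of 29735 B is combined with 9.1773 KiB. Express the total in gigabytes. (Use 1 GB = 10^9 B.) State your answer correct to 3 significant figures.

3.91e-5 GB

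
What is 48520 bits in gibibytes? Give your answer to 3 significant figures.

1 bit = 1.16415 × 10^-10 GiB.
48520 × 1.16415 × 10^-10 ≈ 5.65 × 10^-6 GiB.

5.65 × 10^-6 gibibytes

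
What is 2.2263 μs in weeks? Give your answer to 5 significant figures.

3.6811e-12 weeks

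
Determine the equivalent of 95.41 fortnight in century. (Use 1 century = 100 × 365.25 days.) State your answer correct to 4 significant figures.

0.03657 centuries

1 fortnight = 0.000383299 century.
So 95.41 × 0.000383299 ≈ 0.03657 century.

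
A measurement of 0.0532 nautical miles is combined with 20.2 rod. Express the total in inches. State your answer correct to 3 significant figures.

7880 in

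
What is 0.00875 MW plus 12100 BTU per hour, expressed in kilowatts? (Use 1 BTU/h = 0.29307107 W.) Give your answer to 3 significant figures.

12.3 kW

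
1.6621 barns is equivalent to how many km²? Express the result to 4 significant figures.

1 barn = 1.00000e-34 km².
Thus 1.6621 × 1.00000e-34 ≈ 1.662e-34 km².

1.662e-34 km²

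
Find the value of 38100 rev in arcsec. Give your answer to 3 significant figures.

1 rev = 1.29600e+6 arcseconds.
Thus 38100 × 1.29600e+6 ≈ 4.94e+10 arcsec.

4.94e+10 arcsec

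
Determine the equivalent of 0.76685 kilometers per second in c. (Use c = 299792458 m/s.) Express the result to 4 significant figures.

2.558e-6 times the speed of light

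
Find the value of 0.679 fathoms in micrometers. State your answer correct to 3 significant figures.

1 fathom = 1.82880 × 10^6 micrometers.
So 0.679 × 1.82880 × 10^6 ≈ 1.24 × 10^6 μm.

1.24 × 10^6 μm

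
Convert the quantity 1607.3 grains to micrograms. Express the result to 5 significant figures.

1 gr = 64798.9 micrograms.
Then 1607.3 × 64798.9 ≈ 1.0415 × 10^8 μg.

1.0415 × 10^8 micrograms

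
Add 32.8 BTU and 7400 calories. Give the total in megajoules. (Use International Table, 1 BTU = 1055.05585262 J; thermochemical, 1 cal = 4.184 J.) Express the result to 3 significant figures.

0.0656 MJ

32.8 BTU = 0.0346058 MJ and 7400 cal = 0.0309616 MJ.
0.0346058 + 0.0309616 ≈ 0.0656 MJ.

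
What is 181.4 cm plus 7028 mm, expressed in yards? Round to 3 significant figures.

181.4 cm = 1.98381 yd and 7028 mm = 7.68591 yd.
1.98381 + 7.68591 ≈ 9.67 yd.

9.67 yd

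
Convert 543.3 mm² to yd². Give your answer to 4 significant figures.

0.0006498 square yards

1 square millimeter = 1.19599e-6 yd².
Then 543.3 × 1.19599e-6 ≈ 0.0006498 yd².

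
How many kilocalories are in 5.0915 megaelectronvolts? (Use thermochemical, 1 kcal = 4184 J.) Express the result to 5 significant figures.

1 megaelectronvolt = 3.82929 × 10^-17 kcal.
5.0915 × 3.82929 × 10^-17 ≈ 1.9497 × 10^-16 kcal.

1.9497 × 10^-16 kilocalories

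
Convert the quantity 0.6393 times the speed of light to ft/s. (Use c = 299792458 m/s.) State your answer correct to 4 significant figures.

6.288e+8 ft/s

1 c = 9.83571e+8 feet per second.
So 0.6393 × 9.83571e+8 ≈ 6.288e+8 ft/s.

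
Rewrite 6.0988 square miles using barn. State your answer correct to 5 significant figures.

1.5796 × 10^35 barn

1 mi² = 2.58999 × 10^34 barns.
So 6.0988 × 2.58999 × 10^34 ≈ 1.5796 × 10^35 barn.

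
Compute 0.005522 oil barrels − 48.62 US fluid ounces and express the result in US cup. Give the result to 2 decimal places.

0.005522 bbl = 3.71078 US cup and 48.62 US fl oz = 6.07750 US cup.
3.71078 − 6.07750 ≈ -2.37 US cup.

-2.37 US cups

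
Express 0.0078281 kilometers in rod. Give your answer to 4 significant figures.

1.557 rod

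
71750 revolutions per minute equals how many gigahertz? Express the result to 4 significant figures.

1 revolution per minute = 1.66667e-11 GHz.
Thus 71750 × 1.66667e-11 ≈ 1.196e-6 GHz.

1.196e-6 gigahertz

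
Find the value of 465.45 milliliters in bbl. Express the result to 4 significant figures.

1 milliliter = 6.28981 × 10^-6 bbl.
465.45 × 6.28981 × 10^-6 ≈ 0.002928 bbl.

0.002928 oil barrels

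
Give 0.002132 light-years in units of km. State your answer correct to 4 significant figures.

2.017 × 10^10 kilometers

1 light-year = 9.46073 × 10^12 kilometers.
So 0.002132 × 9.46073 × 10^12 ≈ 2.017 × 10^10 km.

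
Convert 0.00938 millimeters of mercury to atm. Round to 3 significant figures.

1 mmHg = 0.00131579 atm.
0.00938 × 0.00131579 ≈ 1.23 × 10^-5 atm.

1.23 × 10^-5 atmospheres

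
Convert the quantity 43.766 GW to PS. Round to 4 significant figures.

5.951 × 10^7 metric horsepower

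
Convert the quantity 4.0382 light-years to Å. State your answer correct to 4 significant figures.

1 light-year = 9.46073 × 10^25 Å.
Then 4.0382 × 9.46073 × 10^25 ≈ 3.820 × 10^26 Å.

3.820 × 10^26 Å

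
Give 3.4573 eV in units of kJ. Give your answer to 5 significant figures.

1 electronvolt = 1.60218e-22 kJ.
Thus 3.4573 × 1.60218e-22 ≈ 5.5392e-22 kJ.

5.5392e-22 kJ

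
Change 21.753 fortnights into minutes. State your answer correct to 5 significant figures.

1 fortnight = 20160.0 min.
Thus 21.753 × 20160.0 ≈ 438540 min.

438540 min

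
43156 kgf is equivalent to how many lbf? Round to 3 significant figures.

95100 lbf

1 kilogram-force = 2.20462 lbf.
Then 43156 × 2.20462 ≈ 95100 lbf.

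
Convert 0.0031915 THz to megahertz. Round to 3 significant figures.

3190 MHz

1 THz = 1.00000e+6 megahertz.
Then 0.0031915 × 1.00000e+6 ≈ 3190 MHz.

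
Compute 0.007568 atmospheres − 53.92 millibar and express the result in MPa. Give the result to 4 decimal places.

-0.0046 megapascals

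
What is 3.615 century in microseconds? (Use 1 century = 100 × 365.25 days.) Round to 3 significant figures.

1.14e+16 μs

1 century = 3.15576e+15 μs.
Thus 3.615 × 3.15576e+15 ≈ 1.14e+16 μs.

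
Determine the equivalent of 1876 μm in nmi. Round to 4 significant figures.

1.013e-6 nautical miles

1 micrometer = 5.39957e-10 nmi.
1876 × 5.39957e-10 ≈ 1.013e-6 nmi.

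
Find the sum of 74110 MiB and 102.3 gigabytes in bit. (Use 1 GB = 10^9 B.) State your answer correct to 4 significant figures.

74110 MiB = 6.21680 × 10^11 bit and 102.3 GB = 8.18400 × 10^11 bit.
6.21680 × 10^11 + 8.18400 × 10^11 ≈ 1.440 × 10^12 bit.

1.440 × 10^12 bit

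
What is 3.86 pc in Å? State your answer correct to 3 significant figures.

1.19e+27 Å

1 parsec = 3.08568e+26 angstroms.
Then 3.86 × 3.08568e+26 ≈ 1.19e+27 Å.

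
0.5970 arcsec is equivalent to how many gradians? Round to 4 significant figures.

0.0001843 gradians

1 arcsecond = 0.000308642 grad.
0.5970 × 0.000308642 ≈ 0.0001843 grad.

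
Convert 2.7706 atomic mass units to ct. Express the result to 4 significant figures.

2.300e-23 carats

1 u = 8.30270e-24 ct.
Then 2.7706 × 8.30270e-24 ≈ 2.300e-23 ct.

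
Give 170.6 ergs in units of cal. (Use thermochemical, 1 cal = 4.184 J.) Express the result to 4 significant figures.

4.077e-6 cal

1 erg = 2.39006e-8 cal.
So 170.6 × 2.39006e-8 ≈ 4.077e-6 cal.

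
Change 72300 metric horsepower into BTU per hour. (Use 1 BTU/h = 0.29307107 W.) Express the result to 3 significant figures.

1.81e+8 BTU/h

1 PS = 2509.63 BTU/h.
72300 × 2509.63 ≈ 1.81e+8 BTU/h.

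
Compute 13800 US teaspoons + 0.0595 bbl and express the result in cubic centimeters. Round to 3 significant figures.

77500 cm³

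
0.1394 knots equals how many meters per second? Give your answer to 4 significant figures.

1 knot = 0.514444 m/s.
So 0.1394 × 0.514444 ≈ 0.07171 m/s.

0.07171 m/s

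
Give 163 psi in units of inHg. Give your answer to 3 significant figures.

332 inHg

1 pound per square inch = 2.03602 inHg.
163 × 2.03602 ≈ 332 inHg.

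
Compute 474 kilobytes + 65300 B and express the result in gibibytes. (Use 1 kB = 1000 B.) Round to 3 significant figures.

0.000502 GiB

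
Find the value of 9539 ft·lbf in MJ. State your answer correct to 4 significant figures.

0.01293 MJ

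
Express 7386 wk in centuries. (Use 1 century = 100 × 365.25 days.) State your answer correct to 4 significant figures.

1.416 centuries

1 week = 0.000191650 centuries.
Then 7386 × 0.000191650 ≈ 1.416 century.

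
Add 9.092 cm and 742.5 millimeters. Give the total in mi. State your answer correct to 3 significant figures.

9.092 cm = 5.64951e-5 mi and 742.5 mm = 0.000461368 mi.
5.64951e-5 + 0.000461368 ≈ 0.000518 mi.

0.000518 mi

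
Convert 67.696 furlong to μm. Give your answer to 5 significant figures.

1.3618e+10 μm

1 furlong = 2.01168e+8 micrometers.
Then 67.696 × 2.01168e+8 ≈ 1.3618e+10 μm.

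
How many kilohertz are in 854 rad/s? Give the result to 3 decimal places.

0.136 kilohertz

1 radian per second = 0.000159155 kilohertz.
So 854 × 0.000159155 ≈ 0.136 kHz.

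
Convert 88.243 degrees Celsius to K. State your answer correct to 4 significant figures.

K = °C + 273.15.
Applying the formula gives 361.4 K.

361.4 K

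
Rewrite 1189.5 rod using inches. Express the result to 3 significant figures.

236000 inches

1 rod = 198.000 inches.
Thus 1189.5 × 198.000 ≈ 236000 in.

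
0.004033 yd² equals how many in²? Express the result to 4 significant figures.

5.227 square inches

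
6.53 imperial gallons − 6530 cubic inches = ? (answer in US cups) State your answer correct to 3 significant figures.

-327 US cup

6.53 imp gal = 125.475 US cup and 6530 in³ = 452.294 US cup.
125.475 − 452.294 ≈ -327 US cup.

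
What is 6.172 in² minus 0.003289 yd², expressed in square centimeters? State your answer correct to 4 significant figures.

12.32 cm²

6.172 in² = 39.8193 cm² and 0.003289 yd² = 27.5002 cm².
39.8193 − 27.5002 ≈ 12.32 cm².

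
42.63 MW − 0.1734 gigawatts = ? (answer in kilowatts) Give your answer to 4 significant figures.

-130800 kilowatts

42.63 MW = 42630.0 kW and 0.1734 GW = 173400 kW.
42630.0 − 173400 ≈ -130800 kW.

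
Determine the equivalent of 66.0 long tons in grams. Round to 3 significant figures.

6.71 × 10^7 g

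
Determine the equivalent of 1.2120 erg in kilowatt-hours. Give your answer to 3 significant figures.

1 erg = 2.77778 × 10^-14 kilowatt-hours.
So 1.2120 × 2.77778 × 10^-14 ≈ 3.37 × 10^-14 kWh.

3.37 × 10^-14 kWh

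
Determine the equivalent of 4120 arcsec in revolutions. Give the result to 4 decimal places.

0.0032 revolutions

1 arcsecond = 7.71605e-7 rev.
Then 4120 × 7.71605e-7 ≈ 0.0032 rev.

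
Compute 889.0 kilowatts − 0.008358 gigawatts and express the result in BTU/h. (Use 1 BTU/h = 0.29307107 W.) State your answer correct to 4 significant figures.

889.0 kW = 3.03339e+6 BTU/h and 0.008358 GW = 2.85187e+7 BTU/h.
3.03339e+6 − 2.85187e+7 ≈ -2.549e+7 BTU/h.

-2.549e+7 BTU/h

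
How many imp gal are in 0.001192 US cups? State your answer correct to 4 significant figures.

6.203 × 10^-5 imp gal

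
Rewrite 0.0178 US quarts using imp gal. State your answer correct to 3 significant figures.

0.00371 imperial gallons

1 US qt = 0.208169 imperial gallons.
So 0.0178 × 0.208169 ≈ 0.00371 imp gal.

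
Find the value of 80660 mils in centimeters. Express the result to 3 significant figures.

1 mil = 0.00254000 cm.
Then 80660 × 0.00254000 ≈ 205 cm.

205 cm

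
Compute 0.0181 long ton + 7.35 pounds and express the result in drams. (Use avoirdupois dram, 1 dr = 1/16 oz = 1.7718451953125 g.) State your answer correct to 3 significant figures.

0.0181 long ton = 10379.3 dr and 7.35 lb = 1881.60 dr.
10379.3 + 1881.60 ≈ 12300 dr.

12300 dr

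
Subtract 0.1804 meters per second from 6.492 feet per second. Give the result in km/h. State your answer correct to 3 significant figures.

6.492 ft/s = 7.12354 km/h and 0.1804 m/s = 0.649440 km/h.
7.12354 − 0.649440 ≈ 6.47 km/h.

6.47 kilometers per hour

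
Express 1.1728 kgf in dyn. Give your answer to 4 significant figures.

1.150 × 10^6 dyn

1 kgf = 980665 dynes.
So 1.1728 × 980665 ≈ 1.150 × 10^6 dyn.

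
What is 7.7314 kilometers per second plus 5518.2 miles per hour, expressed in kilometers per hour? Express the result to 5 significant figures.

36714 km/h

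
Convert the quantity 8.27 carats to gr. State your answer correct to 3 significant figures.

1 carat = 3.08647 gr.
8.27 × 3.08647 ≈ 25.5 gr.

25.5 gr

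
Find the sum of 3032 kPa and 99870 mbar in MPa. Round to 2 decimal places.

3032 kPa = 3.03200 MPa and 99870 mbar = 9.98700 MPa.
3.03200 + 9.98700 ≈ 13.02 MPa.

13.02 MPa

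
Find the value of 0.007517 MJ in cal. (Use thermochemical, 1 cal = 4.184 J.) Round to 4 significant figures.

1797 calories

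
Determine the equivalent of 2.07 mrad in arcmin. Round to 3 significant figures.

7.12 arcminutes

1 mrad = 3.43775 arcmin.
Then 2.07 × 3.43775 ≈ 7.12 arcmin.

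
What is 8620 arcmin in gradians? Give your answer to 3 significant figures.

1 arcmin = 0.0185185 gradians.
So 8620 × 0.0185185 ≈ 160 grad.

160 grad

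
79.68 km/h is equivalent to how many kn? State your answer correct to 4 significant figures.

43.02 kn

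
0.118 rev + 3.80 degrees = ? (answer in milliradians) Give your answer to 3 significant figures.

0.118 rev = 741.416 mrad and 3.80 ° = 66.3225 mrad.
741.416 + 66.3225 ≈ 808 mrad.

808 mrad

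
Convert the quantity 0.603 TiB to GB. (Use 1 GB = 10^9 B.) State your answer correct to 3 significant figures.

663 GB

1 TiB = 1099.51 gigabytes.
0.603 × 1099.51 ≈ 663 GB.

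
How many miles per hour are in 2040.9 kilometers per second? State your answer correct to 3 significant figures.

1 km/s = 2236.94 mph.
2040.9 × 2236.94 ≈ 4.57 × 10^6 mph.

4.57 × 10^6 mph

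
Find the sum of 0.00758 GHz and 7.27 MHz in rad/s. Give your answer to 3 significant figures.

9.33 × 10^7 rad/s

0.00758 GHz = 4.76265 × 10^7 rad/s and 7.27 MHz = 4.56788 × 10^7 rad/s.
4.76265 × 10^7 + 4.56788 × 10^7 ≈ 9.33 × 10^7 rad/s.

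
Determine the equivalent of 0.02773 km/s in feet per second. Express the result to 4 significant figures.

90.98 ft/s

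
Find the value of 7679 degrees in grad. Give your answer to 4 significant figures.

1 degree = 1.11111 gradians.
Thus 7679 × 1.11111 ≈ 8532 grad.

8532 grad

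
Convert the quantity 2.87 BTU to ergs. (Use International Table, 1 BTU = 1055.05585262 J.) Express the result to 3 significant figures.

1 British thermal unit = 1.05506e+10 ergs.
So 2.87 × 1.05506e+10 ≈ 3.03e+10 erg.

3.03e+10 erg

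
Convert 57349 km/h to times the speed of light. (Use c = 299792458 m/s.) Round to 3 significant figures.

5.31 × 10^-5 c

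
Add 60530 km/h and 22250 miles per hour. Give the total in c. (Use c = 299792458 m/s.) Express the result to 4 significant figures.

8.926 × 10^-5 c

60530 km/h = 5.60851 × 10^-5 c and 22250 mph = 3.31784 × 10^-5 c.
5.60851 × 10^-5 + 3.31784 × 10^-5 ≈ 8.926 × 10^-5 c.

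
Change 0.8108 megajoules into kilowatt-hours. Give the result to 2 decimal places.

0.23 kWh

1 MJ = 0.277778 kWh.
Then 0.8108 × 0.277778 ≈ 0.23 kWh.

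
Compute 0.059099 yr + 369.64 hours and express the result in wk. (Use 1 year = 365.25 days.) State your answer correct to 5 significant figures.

5.2839 wk

0.059099 yr = 3.08370 wk and 369.64 h = 2.20024 wk.
3.08370 + 2.20024 ≈ 5.2839 wk.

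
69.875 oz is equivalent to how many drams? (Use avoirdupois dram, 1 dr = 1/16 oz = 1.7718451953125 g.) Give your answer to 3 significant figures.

1 oz = 16.0000 dr.
69.875 × 16.0000 ≈ 1120 dr.

1120 dr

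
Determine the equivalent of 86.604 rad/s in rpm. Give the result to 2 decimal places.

827.01 revolutions per minute

1 rad/s = 9.54930 rpm.
Thus 86.604 × 9.54930 ≈ 827.01 rpm.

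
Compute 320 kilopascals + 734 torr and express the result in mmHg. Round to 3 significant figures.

320 kPa = 2400.20 mmHg and 734 torr = 734.000 mmHg.
2400.20 + 734.000 ≈ 3130 mmHg.

3130 millimeters of mercury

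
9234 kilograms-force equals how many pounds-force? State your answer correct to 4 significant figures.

20360 pounds-force

1 kgf = 2.20462 lbf.
Thus 9234 × 2.20462 ≈ 20360 lbf.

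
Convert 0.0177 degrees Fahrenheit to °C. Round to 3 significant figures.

-17.8 °C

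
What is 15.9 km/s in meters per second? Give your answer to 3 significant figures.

1 kilometer per second = 1000.00 m/s.
So 15.9 × 1000.00 ≈ 15900 m/s.

15900 meters per second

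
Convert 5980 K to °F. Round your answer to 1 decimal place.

K = (°F + 459.67) × 5/9.
Applying the formula gives 10304.3 °F.

10304.3 degrees Fahrenheit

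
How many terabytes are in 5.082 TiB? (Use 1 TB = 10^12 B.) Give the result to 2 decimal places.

5.59 terabytes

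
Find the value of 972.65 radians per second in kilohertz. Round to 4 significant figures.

0.1548 kHz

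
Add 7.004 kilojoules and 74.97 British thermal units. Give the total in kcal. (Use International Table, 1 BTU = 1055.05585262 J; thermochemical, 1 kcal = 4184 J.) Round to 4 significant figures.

7.004 kJ = 1.67400 kcal and 74.97 BTU = 18.9048 kcal.
1.67400 + 18.9048 ≈ 20.58 kcal.

20.58 kilocalories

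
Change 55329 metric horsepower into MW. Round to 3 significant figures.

40.7 MW

1 metric horsepower = 0.000735499 megawatts.
55329 × 0.000735499 ≈ 40.7 MW.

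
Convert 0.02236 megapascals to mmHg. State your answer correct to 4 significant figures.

1 MPa = 7500.62 millimeters of mercury.
0.02236 × 7500.62 ≈ 167.7 mmHg.

167.7 millimeters of mercury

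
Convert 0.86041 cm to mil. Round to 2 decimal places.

338.74 mil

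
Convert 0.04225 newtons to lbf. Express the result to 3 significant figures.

0.00950 lbf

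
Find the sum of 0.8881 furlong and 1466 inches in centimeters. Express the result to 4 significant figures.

0.8881 furlong = 17865.7 cm and 1466 in = 3723.64 cm.
17865.7 + 3723.64 ≈ 21590 cm.

21590 cm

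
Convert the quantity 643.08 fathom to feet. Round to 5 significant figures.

3858.5 ft

1 fathom = 6.00000 ft.
Then 643.08 × 6.00000 ≈ 3858.5 ft.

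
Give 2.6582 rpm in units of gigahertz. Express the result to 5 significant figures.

4.4303e-11 GHz

1 revolution per minute = 1.66667e-11 gigahertz.
Then 2.6582 × 1.66667e-11 ≈ 4.4303e-11 GHz.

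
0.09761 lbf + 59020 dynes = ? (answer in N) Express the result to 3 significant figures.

0.09761 lbf = 0.434191 N and 59020 dyn = 0.590200 N.
0.434191 + 0.590200 ≈ 1.02 N.

1.02 newtons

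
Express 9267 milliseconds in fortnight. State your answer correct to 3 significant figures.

1 millisecond = 8.26720 × 10^-10 fortnight.
So 9267 × 8.26720 × 10^-10 ≈ 7.66 × 10^-6 fortnight.

7.66 × 10^-6 fortnight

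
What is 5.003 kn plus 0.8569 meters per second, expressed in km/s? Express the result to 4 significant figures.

5.003 kn = 0.00257377 km/s and 0.8569 m/s = 0.000856900 km/s.
0.00257377 + 0.000856900 ≈ 0.003431 km/s.

0.003431 kilometers per second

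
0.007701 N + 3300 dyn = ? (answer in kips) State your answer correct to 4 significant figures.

9.150 × 10^-6 kips

0.007701 N = 1.73125 × 10^-6 kip and 3300 dyn = 7.41870 × 10^-6 kip.
1.73125 × 10^-6 + 7.41870 × 10^-6 ≈ 9.150 × 10^-6 kip.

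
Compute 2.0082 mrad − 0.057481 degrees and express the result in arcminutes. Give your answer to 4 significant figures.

2.0082 mrad = 6.90368 arcmin and 0.057481 ° = 3.44886 arcmin.
6.90368 − 3.44886 ≈ 3.455 arcmin.

3.455 arcmin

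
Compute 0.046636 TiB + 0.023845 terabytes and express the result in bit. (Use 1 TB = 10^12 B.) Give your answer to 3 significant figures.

0.046636 TiB = 4.10215 × 10^11 bit and 0.023845 TB = 1.90760 × 10^11 bit.
4.10215 × 10^11 + 1.90760 × 10^11 ≈ 6.01 × 10^11 bit.

6.01 × 10^11 bits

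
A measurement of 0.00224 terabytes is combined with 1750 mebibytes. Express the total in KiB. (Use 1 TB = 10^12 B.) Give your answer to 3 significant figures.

0.00224 TB = 2.18750e+6 KiB and 1750 MiB = 1.79200e+6 KiB.
2.18750e+6 + 1.79200e+6 ≈ 3.98e+6 KiB.

3.98e+6 KiB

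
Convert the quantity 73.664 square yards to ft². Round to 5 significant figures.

1 yd² = 9.00000 ft².
Thus 73.664 × 9.00000 ≈ 662.98 ft².

662.98 ft²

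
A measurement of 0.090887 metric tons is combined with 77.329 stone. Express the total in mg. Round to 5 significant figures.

5.8195e+8 milligrams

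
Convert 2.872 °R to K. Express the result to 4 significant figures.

1.596 K

°R = K × 9/5.
Applying the formula gives 1.596 K.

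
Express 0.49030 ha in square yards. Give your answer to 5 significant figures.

5863.9 yd²

1 hectare = 11959.9 yd².
So 0.49030 × 11959.9 ≈ 5863.9 yd².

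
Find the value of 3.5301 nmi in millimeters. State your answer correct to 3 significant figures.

6.54e+6 millimeters

1 nmi = 1.85200e+6 mm.
Then 3.5301 × 1.85200e+6 ≈ 6.54e+6 mm.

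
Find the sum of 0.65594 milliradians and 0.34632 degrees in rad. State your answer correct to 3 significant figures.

0.00670 rad

0.65594 mrad = 0.000655940 rad and 0.34632 ° = 0.00604442 rad.
0.000655940 + 0.00604442 ≈ 0.00670 rad.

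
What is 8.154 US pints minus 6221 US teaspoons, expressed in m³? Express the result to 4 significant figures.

8.154 US pt = 0.00385828 m³ and 6221 US tsp = 0.0306628 m³.
0.00385828 − 0.0306628 ≈ -0.02680 m³.

-0.02680 m³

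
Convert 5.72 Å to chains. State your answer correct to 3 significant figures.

1 Å = 4.97097 × 10^-12 chain.
5.72 × 4.97097 × 10^-12 ≈ 2.84 × 10^-11 chain.

2.84 × 10^-11 chains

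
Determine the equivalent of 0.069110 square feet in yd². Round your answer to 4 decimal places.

1 square foot = 0.111111 square yards.
0.069110 × 0.111111 ≈ 0.0077 yd².

0.0077 square yards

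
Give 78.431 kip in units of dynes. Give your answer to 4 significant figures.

3.489e+10 dynes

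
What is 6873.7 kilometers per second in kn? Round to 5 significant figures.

1 kilometer per second = 1943.84 kn.
Then 6873.7 × 1943.84 ≈ 1.3361e+7 kn.

1.3361e+7 knots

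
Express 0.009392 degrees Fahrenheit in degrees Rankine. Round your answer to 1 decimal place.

459.7 degrees Rankine

°R = °F + 459.67.
Applying the formula gives 459.7 °R.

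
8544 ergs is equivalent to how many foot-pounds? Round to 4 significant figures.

0.0006302 ft·lbf

1 erg = 7.37562e-8 foot-pounds.
Thus 8544 × 7.37562e-8 ≈ 0.0006302 ft·lbf.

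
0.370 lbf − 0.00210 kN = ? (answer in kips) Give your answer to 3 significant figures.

-0.000102 kips

0.370 lbf = 0.000370000 kip and 0.00210 kN = 0.000472099 kip.
0.000370000 − 0.000472099 ≈ -0.000102 kip.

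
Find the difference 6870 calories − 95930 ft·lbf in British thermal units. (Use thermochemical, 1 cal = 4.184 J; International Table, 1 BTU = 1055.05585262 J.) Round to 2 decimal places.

-96.03 British thermal units

6870 cal = 27.2441 BTU and 95930 ft·lbf = 123.277 BTU.
27.2441 − 123.277 ≈ -96.03 BTU.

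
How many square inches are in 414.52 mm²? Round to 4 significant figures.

1 mm² = 0.00155000 square inches.
414.52 × 0.00155000 ≈ 0.6425 in².

0.6425 square inches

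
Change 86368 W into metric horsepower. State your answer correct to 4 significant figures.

117.4 metric horsepower

1 watt = 0.00135962 PS.
So 86368 × 0.00135962 ≈ 117.4 PS.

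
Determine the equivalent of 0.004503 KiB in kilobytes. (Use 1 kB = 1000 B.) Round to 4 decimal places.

1 kibibyte = 1.02400 kB.
Then 0.004503 × 1.02400 ≈ 0.0046 kB.

0.0046 kilobytes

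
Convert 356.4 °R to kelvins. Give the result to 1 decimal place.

198.0 K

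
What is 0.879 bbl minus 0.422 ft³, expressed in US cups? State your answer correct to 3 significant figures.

0.879 bbl = 590.688 US cup and 0.422 ft³ = 50.5085 US cup.
590.688 − 50.5085 ≈ 540 US cup.

540 US cup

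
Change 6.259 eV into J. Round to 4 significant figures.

1 electronvolt = 1.60218e-19 joules.
So 6.259 × 1.60218e-19 ≈ 1.003e-18 J.

1.003e-18 J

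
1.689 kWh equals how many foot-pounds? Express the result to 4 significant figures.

4.485 × 10^6 foot-pounds

1 kWh = 2.65522 × 10^6 foot-pounds.
Then 1.689 × 2.65522 × 10^6 ≈ 4.485 × 10^6 ft·lbf.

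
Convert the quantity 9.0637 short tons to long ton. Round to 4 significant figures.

8.093 long ton

1 short ton = 0.892857 long tons.
9.0637 × 0.892857 ≈ 8.093 long ton.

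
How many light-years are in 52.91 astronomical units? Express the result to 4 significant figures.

1 astronomical unit = 1.58125e-5 ly.
So 52.91 × 1.58125e-5 ≈ 0.0008366 ly.

0.0008366 ly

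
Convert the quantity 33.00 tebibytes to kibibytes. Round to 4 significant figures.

1 tebibyte = 1.07374e+9 kibibytes.
Then 33.00 × 1.07374e+9 ≈ 3.543e+10 KiB.

3.543e+10 KiB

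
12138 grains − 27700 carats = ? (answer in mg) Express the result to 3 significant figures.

-4.75 × 10^6 milligrams

12138 gr = 786529 mg and 27700 ct = 5.54000 × 10^6 mg.
786529 − 5.54000 × 10^6 ≈ -4.75 × 10^6 mg.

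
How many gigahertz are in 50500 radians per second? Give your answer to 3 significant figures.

1 radian per second = 1.59155e-10 GHz.
Then 50500 × 1.59155e-10 ≈ 8.04e-6 GHz.

8.04e-6 GHz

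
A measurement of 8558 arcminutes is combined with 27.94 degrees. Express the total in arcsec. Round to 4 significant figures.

8558 arcmin = 513480 arcsec and 27.94 ° = 100584 arcsec.
513480 + 100584 ≈ 614100 arcsec.

614100 arcsec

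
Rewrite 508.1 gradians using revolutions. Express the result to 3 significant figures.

1 grad = 0.00250000 rev.
508.1 × 0.00250000 ≈ 1.27 rev.

1.27 rev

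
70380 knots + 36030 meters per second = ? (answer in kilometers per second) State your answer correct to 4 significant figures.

72.24 kilometers per second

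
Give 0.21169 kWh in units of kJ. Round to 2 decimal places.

762.08 kJ

1 kWh = 3600.00 kJ.
Thus 0.21169 × 3600.00 ≈ 762.08 kJ.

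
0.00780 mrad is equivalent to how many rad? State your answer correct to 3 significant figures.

1 milliradian = 0.00100000 rad.
Then 0.00780 × 0.00100000 ≈ 7.80e-6 rad.

7.80e-6 rad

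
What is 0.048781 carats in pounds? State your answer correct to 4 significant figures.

1 carat = 0.000440925 lb.
Then 0.048781 × 0.000440925 ≈ 2.151e-5 lb.

2.151e-5 lb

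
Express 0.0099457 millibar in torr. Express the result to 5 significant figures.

1 millibar = 0.750062 torr.
So 0.0099457 × 0.750062 ≈ 0.0074599 torr.

0.0074599 torr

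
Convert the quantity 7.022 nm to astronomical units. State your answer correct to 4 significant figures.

4.694 × 10^-20 au

1 nanometer = 6.68459 × 10^-21 astronomical units.
Then 7.022 × 6.68459 × 10^-21 ≈ 4.694 × 10^-20 au.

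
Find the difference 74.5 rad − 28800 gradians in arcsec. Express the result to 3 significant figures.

-7.79 × 10^7 arcseconds

74.5 rad = 1.53667 × 10^7 arcsec and 28800 grad = 9.33120 × 10^7 arcsec.
1.53667 × 10^7 − 9.33120 × 10^7 ≈ -7.79 × 10^7 arcsec.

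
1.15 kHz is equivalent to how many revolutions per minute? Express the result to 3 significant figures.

1 kHz = 60000.0 rpm.
Then 1.15 × 60000.0 ≈ 69000 rpm.

69000 revolutions per minute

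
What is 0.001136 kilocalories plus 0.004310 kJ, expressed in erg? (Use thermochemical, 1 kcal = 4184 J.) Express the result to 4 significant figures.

0.001136 kcal = 4.75302 × 10^7 erg and 0.004310 kJ = 4.31000 × 10^7 erg.
4.75302 × 10^7 + 4.31000 × 10^7 ≈ 9.063 × 10^7 erg.

9.063 × 10^7 erg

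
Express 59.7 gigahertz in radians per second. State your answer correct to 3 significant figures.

1 GHz = 6.28319e+9 rad/s.
59.7 × 6.28319e+9 ≈ 3.75e+11 rad/s.

3.75e+11 rad/s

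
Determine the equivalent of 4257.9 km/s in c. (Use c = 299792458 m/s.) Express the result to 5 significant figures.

0.014203 c

1 km/s = 3.33564e-6 c.
4257.9 × 3.33564e-6 ≈ 0.014203 c.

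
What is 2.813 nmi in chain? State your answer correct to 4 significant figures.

1 nautical mile = 92.0624 chain.
Then 2.813 × 92.0624 ≈ 259.0 chain.

259.0 chain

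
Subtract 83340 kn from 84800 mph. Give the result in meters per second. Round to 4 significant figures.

-4965 meters per second

84800 mph = 37909.0 m/s and 83340 kn = 42873.8 m/s.
37909.0 − 42873.8 ≈ -4965 m/s.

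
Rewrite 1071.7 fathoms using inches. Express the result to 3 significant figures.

77200 inches

1 fathom = 72.0000 in.
Then 1071.7 × 72.0000 ≈ 77200 in.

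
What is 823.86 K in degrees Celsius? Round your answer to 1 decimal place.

550.7 °C

K = °C + 273.15.
Applying the formula gives 550.7 °C.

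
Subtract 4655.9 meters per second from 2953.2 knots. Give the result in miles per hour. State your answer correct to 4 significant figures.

-7016 mph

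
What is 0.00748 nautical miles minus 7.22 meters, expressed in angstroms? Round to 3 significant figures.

6.63e+10 Å

0.00748 nmi = 1.38530e+11 Å and 7.22 m = 7.22000e+10 Å.
1.38530e+11 − 7.22000e+10 ≈ 6.63e+10 Å.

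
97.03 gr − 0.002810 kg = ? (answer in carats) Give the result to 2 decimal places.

17.39 ct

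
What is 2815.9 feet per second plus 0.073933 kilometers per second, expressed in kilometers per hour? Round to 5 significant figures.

2815.9 ft/s = 3089.83 km/h and 0.073933 km/s = 266.159 km/h.
3089.83 + 266.159 ≈ 3356.0 km/h.

3356.0 km/h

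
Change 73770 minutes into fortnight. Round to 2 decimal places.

3.66 fortnight

1 min = 4.96032 × 10^-5 fortnight.
Thus 73770 × 4.96032 × 10^-5 ≈ 3.66 fortnight.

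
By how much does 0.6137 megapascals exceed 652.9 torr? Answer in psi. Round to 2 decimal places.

0.6137 MPa = 89.0097 psi and 652.9 torr = 12.6250 psi.
89.0097 − 12.6250 ≈ 76.38 psi.

76.38 pounds per square inch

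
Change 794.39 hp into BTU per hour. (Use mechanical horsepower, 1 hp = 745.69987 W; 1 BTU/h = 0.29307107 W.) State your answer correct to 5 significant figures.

1 hp = 2544.43 BTU/h.
Then 794.39 × 2544.43 ≈ 2.0213 × 10^6 BTU/h.

2.0213 × 10^6 BTU per hour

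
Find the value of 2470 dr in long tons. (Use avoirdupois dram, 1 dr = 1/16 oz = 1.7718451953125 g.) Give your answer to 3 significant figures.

0.00431 long ton

1 dr = 1.74386 × 10^-6 long tons.
So 2470 × 1.74386 × 10^-6 ≈ 0.00431 long ton.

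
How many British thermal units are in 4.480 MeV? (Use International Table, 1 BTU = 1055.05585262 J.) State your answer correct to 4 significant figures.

1 MeV = 1.51857e-16 British thermal units.
4.480 × 1.51857e-16 ≈ 6.803e-16 BTU.

6.803e-16 British thermal units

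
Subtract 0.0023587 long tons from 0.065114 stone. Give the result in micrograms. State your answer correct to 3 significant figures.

0.065114 st = 4.13493 × 10^8 μg and 0.0023587 long ton = 2.39655 × 10^9 μg.
4.13493 × 10^8 − 2.39655 × 10^9 ≈ -1.98 × 10^9 μg.

-1.98 × 10^9 μg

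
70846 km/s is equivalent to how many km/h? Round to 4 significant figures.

1 km/s = 3600.00 km/h.
So 70846 × 3600.00 ≈ 2.550 × 10^8 km/h.

2.550 × 10^8 kilometers per hour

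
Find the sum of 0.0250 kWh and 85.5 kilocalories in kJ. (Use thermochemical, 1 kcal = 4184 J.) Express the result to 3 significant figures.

448 kJ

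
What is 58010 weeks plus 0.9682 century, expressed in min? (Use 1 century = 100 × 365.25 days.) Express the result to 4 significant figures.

58010 wk = 5.84741e+8 min and 0.9682 century = 5.09234e+7 min.
5.84741e+8 + 5.09234e+7 ≈ 6.357e+8 min.

6.357e+8 min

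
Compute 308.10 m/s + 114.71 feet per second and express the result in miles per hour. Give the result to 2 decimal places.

308.10 m/s = 689.200 mph and 114.71 ft/s = 78.2114 mph.
689.200 + 78.2114 ≈ 767.41 mph.

767.41 miles per hour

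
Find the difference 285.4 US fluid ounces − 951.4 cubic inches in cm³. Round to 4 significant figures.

285.4 US fl oz = 8440.29 cm³ and 951.4 in³ = 15590.7 cm³.
8440.29 − 15590.7 ≈ -7150 cm³.

-7150 cm³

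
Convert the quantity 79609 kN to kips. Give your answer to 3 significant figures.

1 kilonewton = 0.224809 kip.
So 79609 × 0.224809 ≈ 17900 kip.

17900 kip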